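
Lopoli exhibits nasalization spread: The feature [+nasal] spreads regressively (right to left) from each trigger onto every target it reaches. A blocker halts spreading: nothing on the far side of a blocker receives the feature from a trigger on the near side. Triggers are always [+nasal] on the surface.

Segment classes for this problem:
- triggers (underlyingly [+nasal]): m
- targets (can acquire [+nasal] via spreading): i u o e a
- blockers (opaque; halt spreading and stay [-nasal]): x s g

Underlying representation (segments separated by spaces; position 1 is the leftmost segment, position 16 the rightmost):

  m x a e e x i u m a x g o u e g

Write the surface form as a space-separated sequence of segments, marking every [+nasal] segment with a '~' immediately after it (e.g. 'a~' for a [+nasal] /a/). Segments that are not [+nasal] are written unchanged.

From /m/ at 1 leftward: word edge.
From /m/ at 9 leftward: 8 /u/ → [+nasal]; 7 /i/ → [+nasal]; 6 /x/ blocks.
Targets with no active source: positions 3 4 5 10 13 14 15 stay [-nasal].
[+nasal] positions on the surface: 1 7 8 9.

m~ x a e e x i~ u~ m~ a x g o u e g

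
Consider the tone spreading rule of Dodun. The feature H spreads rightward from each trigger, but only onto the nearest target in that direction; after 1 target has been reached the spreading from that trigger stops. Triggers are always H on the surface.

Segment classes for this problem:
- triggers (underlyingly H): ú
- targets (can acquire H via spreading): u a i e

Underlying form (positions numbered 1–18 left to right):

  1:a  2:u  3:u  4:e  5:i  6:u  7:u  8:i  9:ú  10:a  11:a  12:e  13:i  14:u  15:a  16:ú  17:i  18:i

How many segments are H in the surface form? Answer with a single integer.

4

From /ú/ at 9 rightward: 10 /a/ → H; bound reached.
From /ú/ at 16 rightward: 17 /i/ → H; bound reached.
Targets with no active source: positions 1 2 3 4 5 6 7 8 11 12 13 14 15 18 stay [-high tone].
H positions on the surface: 9 10 16 17.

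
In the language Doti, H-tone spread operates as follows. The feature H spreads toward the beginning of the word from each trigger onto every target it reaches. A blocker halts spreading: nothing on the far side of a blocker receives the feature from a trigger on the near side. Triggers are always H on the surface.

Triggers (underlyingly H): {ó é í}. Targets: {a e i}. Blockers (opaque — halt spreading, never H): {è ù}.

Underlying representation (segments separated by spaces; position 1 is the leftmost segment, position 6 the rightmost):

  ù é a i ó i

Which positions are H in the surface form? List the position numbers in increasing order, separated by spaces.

From /é/ at 2 leftward: 1 /ù/ blocks.
From /ó/ at 5 leftward: 4 /i/ → H; 3 /a/ → H; 2 /é/ is itself a trigger — this domain ends here.
Target with no active source: position 6 stays [-high tone].

2 3 4 5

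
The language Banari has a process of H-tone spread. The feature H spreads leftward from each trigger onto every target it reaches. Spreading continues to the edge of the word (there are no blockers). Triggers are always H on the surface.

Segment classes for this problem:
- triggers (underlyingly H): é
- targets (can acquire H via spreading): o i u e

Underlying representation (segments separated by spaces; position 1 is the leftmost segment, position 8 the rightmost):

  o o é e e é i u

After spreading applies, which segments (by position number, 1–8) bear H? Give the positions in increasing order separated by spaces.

1 2 3 4 5 6

From /é/ at 3 leftward: 2 /o/ → H; 1 /o/ → H; word edge.
From /é/ at 6 leftward: 5 /e/ → H; 4 /e/ → H; 3 /é/ is itself a trigger — this domain ends here.
Targets with no active source: positions 7 8 stay [-high tone].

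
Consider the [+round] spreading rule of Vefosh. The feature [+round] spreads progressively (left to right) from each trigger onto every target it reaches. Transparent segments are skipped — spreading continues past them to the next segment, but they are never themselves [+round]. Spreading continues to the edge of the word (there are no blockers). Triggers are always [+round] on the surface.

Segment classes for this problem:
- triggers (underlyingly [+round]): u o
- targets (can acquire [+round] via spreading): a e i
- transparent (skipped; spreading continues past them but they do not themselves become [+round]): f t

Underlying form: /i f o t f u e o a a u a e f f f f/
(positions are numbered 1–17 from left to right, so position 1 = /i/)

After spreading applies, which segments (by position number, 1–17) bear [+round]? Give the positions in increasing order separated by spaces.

3 6 7 8 9 10 11 12 13

From /o/ at 3 rightward: 4 /t/ transparent; 5 /f/ transparent; 6 /u/ is itself a trigger — this domain ends here.
From /u/ at 6 rightward: 7 /e/ → [+round]; 8 /o/ is itself a trigger — this domain ends here.
From /o/ at 8 rightward: 9 /a/ → [+round]; 10 /a/ → [+round]; 11 /u/ is itself a trigger — this domain ends here.
From /u/ at 11 rightward: 12 /a/ → [+round]; 13 /e/ → [+round]; 14 /f/ transparent; 15 /f/ transparent; 16 /f/ transparent; 17 /f/ transparent; word edge.
Target with no active source: position 1 stays [-round].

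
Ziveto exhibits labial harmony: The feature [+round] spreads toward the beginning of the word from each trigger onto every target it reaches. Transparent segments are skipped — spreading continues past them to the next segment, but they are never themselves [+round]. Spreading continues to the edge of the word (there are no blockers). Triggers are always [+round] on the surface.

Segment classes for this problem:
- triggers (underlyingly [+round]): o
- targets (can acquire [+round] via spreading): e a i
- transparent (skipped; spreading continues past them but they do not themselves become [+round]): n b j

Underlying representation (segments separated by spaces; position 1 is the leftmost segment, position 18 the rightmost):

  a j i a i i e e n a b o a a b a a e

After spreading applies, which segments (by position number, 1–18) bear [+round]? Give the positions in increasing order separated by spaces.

1 3 4 5 6 7 8 10 12

From /o/ at 12 leftward: 11 /b/ transparent; 10 /a/ → [+round]; 9 /n/ transparent; 8 /e/ → [+round]; 7 /e/ → [+round]; 6 /i/ → [+round]; 5 /i/ → [+round]; 4 /a/ → [+round]; 3 /i/ → [+round]; 2 /j/ transparent; 1 /a/ → [+round]; word edge.
Targets with no active source: positions 13 14 16 17 18 stay [-round].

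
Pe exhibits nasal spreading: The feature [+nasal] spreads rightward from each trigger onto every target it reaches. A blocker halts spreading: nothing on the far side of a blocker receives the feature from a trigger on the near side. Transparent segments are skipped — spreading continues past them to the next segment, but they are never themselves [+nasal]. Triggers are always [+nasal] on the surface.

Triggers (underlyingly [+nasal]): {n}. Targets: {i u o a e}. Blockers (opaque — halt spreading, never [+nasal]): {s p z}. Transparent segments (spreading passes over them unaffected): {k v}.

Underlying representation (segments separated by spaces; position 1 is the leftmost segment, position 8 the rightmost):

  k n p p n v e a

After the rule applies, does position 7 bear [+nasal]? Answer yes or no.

From /n/ at 2 rightward: 3 /p/ blocks.
From /n/ at 5 rightward: 6 /v/ transparent; 7 /e/ → [+nasal]; 8 /a/ → [+nasal]; word edge.
[+nasal] positions on the surface: 2 5 7 8.

yes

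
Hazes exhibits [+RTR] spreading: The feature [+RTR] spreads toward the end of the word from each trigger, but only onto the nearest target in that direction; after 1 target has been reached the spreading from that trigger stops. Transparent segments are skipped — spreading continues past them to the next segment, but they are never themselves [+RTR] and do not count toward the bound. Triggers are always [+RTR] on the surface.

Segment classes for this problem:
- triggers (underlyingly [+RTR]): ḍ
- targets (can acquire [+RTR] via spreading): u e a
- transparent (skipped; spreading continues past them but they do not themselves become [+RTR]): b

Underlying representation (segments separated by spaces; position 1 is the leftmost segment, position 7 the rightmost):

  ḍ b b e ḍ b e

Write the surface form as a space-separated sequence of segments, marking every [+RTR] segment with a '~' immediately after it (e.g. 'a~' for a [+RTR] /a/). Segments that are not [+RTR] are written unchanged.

ḍ~ b b e~ ḍ~ b e~

From /ḍ/ at 1 rightward: 2 /b/ transparent; 3 /b/ transparent; 4 /e/ → [+RTR]; bound reached.
From /ḍ/ at 5 rightward: 6 /b/ transparent; 7 /e/ → [+RTR]; bound reached.
[+RTR] positions on the surface: 1 4 5 7.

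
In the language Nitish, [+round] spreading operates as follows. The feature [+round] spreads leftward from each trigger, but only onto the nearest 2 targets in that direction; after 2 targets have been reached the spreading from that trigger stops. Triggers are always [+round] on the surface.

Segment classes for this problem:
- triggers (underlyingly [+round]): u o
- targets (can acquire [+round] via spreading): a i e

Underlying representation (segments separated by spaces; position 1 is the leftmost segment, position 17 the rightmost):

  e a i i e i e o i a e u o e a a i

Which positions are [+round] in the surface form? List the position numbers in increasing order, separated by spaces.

6 7 8 10 11 12 13

From /o/ at 8 leftward: 7 /e/ → [+round]; 6 /i/ → [+round]; bound reached.
From /u/ at 12 leftward: 11 /e/ → [+round]; 10 /a/ → [+round]; bound reached.
From /o/ at 13 leftward: 12 /u/ is itself a trigger — this domain ends here.
Targets with no active source: positions 1 2 3 4 5 9 14 15 16 17 stay [-round].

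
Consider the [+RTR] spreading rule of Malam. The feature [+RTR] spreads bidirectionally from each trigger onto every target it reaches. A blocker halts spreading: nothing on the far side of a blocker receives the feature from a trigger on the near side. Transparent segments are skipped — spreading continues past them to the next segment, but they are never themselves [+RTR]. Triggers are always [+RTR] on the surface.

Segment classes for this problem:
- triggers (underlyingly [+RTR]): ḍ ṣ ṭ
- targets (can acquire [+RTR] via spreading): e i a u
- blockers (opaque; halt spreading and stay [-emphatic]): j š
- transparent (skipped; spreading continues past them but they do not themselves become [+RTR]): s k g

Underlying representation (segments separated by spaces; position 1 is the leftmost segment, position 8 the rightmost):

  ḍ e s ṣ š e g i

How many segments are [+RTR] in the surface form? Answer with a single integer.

3

From /ḍ/ at 1 rightward: 2 /e/ → [+RTR]; 3 /s/ transparent; 4 /ṣ/ is itself a trigger — this domain ends here.
From /ḍ/ at 1 leftward: word edge.
From /ṣ/ at 4 rightward: 5 /š/ blocks.
From /ṣ/ at 4 leftward: 3 /s/ transparent; 2 /e/ → [+RTR]; 1 /ḍ/ is itself a trigger — this domain ends here.
Targets with no active source: positions 6 8 stay [-emphatic].
[+RTR] positions on the surface: 1 2 4.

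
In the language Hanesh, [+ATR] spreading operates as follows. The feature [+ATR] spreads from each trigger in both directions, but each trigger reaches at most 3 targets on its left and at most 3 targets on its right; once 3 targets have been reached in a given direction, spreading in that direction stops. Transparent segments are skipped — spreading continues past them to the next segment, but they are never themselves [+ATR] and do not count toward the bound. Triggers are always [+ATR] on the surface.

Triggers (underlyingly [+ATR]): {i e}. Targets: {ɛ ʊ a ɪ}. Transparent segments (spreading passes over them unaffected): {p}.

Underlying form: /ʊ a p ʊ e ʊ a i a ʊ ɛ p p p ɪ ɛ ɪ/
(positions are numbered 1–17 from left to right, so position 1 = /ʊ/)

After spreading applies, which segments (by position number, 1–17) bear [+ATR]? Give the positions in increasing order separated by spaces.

From /e/ at 5 rightward: 6 /ʊ/ → [+ATR]; 7 /a/ → [+ATR]; 8 /i/ is itself a trigger — this domain ends here.
From /e/ at 5 leftward: 4 /ʊ/ → [+ATR]; 3 /p/ transparent; 2 /a/ → [+ATR]; 1 /ʊ/ → [+ATR]; bound reached.
From /i/ at 8 rightward: 9 /a/ → [+ATR]; 10 /ʊ/ → [+ATR]; 11 /ɛ/ → [+ATR]; bound reached.
From /i/ at 8 leftward: 7 /a/ → [+ATR]; 6 /ʊ/ → [+ATR]; 5 /e/ is itself a trigger — this domain ends here.
Targets with no active source: positions 15 16 17 stay [-ATR].

1 2 4 5 6 7 8 9 10 11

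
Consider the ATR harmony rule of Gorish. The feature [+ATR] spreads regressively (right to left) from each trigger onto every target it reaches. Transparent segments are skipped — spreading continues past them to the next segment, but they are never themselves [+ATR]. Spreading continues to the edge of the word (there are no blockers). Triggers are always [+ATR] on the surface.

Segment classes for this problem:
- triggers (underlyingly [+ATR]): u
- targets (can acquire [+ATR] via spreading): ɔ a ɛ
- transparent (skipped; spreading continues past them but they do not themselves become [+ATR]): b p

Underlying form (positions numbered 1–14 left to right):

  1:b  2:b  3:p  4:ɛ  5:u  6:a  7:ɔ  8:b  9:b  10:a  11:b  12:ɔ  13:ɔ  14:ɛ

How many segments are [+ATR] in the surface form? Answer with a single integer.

2

From /u/ at 5 leftward: 4 /ɛ/ → [+ATR]; 3 /p/ transparent; 2 /b/ transparent; 1 /b/ transparent; word edge.
Targets with no active source: positions 6 7 10 12 13 14 stay [-ATR].
[+ATR] positions on the surface: 4 5.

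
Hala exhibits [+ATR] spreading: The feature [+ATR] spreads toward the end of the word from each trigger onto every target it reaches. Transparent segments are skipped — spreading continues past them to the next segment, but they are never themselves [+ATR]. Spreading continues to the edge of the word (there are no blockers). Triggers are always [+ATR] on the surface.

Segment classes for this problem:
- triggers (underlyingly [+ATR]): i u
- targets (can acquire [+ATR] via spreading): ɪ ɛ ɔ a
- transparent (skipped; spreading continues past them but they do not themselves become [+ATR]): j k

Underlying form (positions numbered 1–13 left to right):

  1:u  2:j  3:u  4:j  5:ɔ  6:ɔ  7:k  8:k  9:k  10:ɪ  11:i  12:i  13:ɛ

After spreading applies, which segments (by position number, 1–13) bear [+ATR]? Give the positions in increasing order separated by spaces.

From /u/ at 1 rightward: 2 /j/ transparent; 3 /u/ is itself a trigger — this domain ends here.
From /u/ at 3 rightward: 4 /j/ transparent; 5 /ɔ/ → [+ATR]; 6 /ɔ/ → [+ATR]; 7 /k/ transparent; 8 /k/ transparent; 9 /k/ transparent; 10 /ɪ/ → [+ATR]; 11 /i/ is itself a trigger — this domain ends here.
From /i/ at 11 rightward: 12 /i/ is itself a trigger — this domain ends here.
From /i/ at 12 rightward: 13 /ɛ/ → [+ATR]; word edge.

1 3 5 6 10 11 12 13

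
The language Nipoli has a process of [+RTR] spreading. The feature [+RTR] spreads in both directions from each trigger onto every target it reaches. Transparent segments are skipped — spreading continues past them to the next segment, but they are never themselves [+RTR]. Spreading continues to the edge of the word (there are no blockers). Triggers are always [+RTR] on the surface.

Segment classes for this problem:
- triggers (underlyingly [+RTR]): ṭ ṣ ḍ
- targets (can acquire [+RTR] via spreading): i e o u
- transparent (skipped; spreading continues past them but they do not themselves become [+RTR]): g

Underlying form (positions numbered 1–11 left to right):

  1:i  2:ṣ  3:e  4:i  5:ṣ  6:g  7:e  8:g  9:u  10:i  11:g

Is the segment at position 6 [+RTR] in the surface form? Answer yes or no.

no

From /ṣ/ at 2 rightward: 3 /e/ → [+RTR]; 4 /i/ → [+RTR]; 5 /ṣ/ is itself a trigger — this domain ends here.
From /ṣ/ at 2 leftward: 1 /i/ → [+RTR]; word edge.
From /ṣ/ at 5 rightward: 6 /g/ transparent; 7 /e/ → [+RTR]; 8 /g/ transparent; 9 /u/ → [+RTR]; 10 /i/ → [+RTR]; 11 /g/ transparent; word edge.
From /ṣ/ at 5 leftward: 4 /i/ → [+RTR]; 3 /e/ → [+RTR]; 2 /ṣ/ is itself a trigger — this domain ends here.
[+RTR] positions on the surface: 1 2 3 4 5 7 9 10.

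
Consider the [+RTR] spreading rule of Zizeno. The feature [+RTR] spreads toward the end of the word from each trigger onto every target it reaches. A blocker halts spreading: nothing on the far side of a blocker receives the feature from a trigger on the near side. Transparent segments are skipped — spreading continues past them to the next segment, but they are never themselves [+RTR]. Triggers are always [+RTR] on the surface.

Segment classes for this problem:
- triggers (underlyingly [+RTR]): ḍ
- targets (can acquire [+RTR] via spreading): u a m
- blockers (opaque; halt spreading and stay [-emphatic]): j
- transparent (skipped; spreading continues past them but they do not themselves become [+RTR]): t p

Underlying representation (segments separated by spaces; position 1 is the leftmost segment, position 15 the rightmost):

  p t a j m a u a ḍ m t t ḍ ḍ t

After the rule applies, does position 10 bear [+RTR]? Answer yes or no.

yes

From /ḍ/ at 9 rightward: 10 /m/ → [+RTR]; 11 /t/ transparent; 12 /t/ transparent; 13 /ḍ/ is itself a trigger — this domain ends here.
From /ḍ/ at 13 rightward: 14 /ḍ/ is itself a trigger — this domain ends here.
From /ḍ/ at 14 rightward: 15 /t/ transparent; word edge.
Targets with no active source: positions 3 5 6 7 8 stay [-emphatic].
[+RTR] positions on the surface: 9 10 13 14.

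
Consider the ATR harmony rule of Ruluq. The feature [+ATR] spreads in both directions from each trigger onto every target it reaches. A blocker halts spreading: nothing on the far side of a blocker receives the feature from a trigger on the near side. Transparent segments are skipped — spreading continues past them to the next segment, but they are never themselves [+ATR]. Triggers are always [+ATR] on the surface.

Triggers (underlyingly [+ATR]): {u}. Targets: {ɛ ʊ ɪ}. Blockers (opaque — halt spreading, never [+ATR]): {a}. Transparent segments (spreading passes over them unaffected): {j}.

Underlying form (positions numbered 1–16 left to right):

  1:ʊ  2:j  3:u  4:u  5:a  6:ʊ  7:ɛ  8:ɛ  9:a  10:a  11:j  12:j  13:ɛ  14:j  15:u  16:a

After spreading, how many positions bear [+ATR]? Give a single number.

From /u/ at 3 rightward: 4 /u/ is itself a trigger — this domain ends here.
From /u/ at 3 leftward: 2 /j/ transparent; 1 /ʊ/ → [+ATR]; word edge.
From /u/ at 4 rightward: 5 /a/ blocks.
From /u/ at 4 leftward: 3 /u/ is itself a trigger — this domain ends here.
From /u/ at 15 rightward: 16 /a/ blocks.
From /u/ at 15 leftward: 14 /j/ transparent; 13 /ɛ/ → [+ATR]; 12 /j/ transparent; 11 /j/ transparent; 10 /a/ blocks.
Targets with no active source: positions 6 7 8 stay [-ATR].
[+ATR] positions on the surface: 1 3 4 13 15.

5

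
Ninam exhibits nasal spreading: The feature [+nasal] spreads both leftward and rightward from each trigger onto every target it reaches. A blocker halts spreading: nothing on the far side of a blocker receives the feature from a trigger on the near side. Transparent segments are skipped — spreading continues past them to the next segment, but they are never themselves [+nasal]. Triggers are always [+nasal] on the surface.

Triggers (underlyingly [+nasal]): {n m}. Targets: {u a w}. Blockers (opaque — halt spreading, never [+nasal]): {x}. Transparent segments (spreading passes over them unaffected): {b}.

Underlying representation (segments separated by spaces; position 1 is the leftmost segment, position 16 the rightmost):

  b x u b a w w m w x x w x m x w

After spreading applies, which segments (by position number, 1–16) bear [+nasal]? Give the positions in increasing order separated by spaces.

3 5 6 7 8 9 14

From /m/ at 8 rightward: 9 /w/ → [+nasal]; 10 /x/ blocks.
From /m/ at 8 leftward: 7 /w/ → [+nasal]; 6 /w/ → [+nasal]; 5 /a/ → [+nasal]; 4 /b/ transparent; 3 /u/ → [+nasal]; 2 /x/ blocks.
From /m/ at 14 rightward: 15 /x/ blocks.
From /m/ at 14 leftward: 13 /x/ blocks.
Targets with no active source: positions 12 16 stay [-nasal].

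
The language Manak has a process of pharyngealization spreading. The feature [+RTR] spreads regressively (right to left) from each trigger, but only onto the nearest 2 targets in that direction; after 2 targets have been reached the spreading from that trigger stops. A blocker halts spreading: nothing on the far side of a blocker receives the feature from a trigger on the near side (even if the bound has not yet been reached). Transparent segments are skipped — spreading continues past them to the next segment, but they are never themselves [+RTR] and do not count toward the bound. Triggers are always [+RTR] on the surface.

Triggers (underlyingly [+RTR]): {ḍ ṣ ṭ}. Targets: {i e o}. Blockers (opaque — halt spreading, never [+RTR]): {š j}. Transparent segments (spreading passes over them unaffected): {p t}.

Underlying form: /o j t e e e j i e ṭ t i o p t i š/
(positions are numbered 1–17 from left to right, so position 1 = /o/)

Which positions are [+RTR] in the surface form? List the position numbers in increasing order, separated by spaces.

8 9 10

From /ṭ/ at 10 leftward: 9 /e/ → [+RTR]; 8 /i/ → [+RTR]; bound reached.
Targets with no active source: positions 1 4 5 6 12 13 16 stay [-emphatic].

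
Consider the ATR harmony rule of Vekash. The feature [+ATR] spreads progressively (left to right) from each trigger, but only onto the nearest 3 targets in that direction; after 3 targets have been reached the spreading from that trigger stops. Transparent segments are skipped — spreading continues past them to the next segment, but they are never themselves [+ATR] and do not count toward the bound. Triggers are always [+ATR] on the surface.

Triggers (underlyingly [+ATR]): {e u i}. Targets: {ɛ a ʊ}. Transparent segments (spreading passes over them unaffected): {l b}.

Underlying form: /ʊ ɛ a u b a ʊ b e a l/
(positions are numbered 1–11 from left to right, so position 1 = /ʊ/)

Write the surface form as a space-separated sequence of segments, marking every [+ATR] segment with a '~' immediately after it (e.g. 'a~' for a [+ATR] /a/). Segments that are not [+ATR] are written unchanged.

ʊ ɛ a u~ b a~ ʊ~ b e~ a~ l

From /u/ at 4 rightward: 5 /b/ transparent; 6 /a/ → [+ATR]; 7 /ʊ/ → [+ATR]; 8 /b/ transparent; 9 /e/ is itself a trigger — this domain ends here.
From /e/ at 9 rightward: 10 /a/ → [+ATR]; 11 /l/ transparent; word edge.
Targets with no active source: positions 1 2 3 stay [-ATR].
[+ATR] positions on the surface: 4 6 7 9 10.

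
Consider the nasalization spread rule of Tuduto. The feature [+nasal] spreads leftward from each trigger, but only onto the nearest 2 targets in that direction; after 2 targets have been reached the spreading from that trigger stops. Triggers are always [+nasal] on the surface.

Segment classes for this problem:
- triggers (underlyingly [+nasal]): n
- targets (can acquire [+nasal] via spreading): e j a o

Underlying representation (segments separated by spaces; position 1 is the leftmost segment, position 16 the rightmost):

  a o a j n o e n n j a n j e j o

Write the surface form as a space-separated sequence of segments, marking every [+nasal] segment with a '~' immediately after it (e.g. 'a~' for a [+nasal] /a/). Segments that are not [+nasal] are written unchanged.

From /n/ at 5 leftward: 4 /j/ → [+nasal]; 3 /a/ → [+nasal]; bound reached.
From /n/ at 8 leftward: 7 /e/ → [+nasal]; 6 /o/ → [+nasal]; bound reached.
From /n/ at 9 leftward: 8 /n/ is itself a trigger — this domain ends here.
From /n/ at 12 leftward: 11 /a/ → [+nasal]; 10 /j/ → [+nasal]; bound reached.
Targets with no active source: positions 1 2 13 14 15 16 stay [-nasal].
[+nasal] positions on the surface: 3 4 5 6 7 8 9 10 11 12.

a o a~ j~ n~ o~ e~ n~ n~ j~ a~ n~ j e j o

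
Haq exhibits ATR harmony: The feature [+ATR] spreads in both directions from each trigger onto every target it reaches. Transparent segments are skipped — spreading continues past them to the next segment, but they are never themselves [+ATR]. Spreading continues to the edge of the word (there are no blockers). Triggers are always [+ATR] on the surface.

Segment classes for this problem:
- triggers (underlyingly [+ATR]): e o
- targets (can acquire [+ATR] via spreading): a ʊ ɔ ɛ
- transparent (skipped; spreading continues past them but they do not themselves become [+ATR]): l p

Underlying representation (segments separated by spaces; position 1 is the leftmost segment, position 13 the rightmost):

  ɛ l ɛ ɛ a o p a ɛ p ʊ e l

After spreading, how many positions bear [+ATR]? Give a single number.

From /o/ at 6 rightward: 7 /p/ transparent; 8 /a/ → [+ATR]; 9 /ɛ/ → [+ATR]; 10 /p/ transparent; 11 /ʊ/ → [+ATR]; 12 /e/ is itself a trigger — this domain ends here.
From /o/ at 6 leftward: 5 /a/ → [+ATR]; 4 /ɛ/ → [+ATR]; 3 /ɛ/ → [+ATR]; 2 /l/ transparent; 1 /ɛ/ → [+ATR]; word edge.
From /e/ at 12 rightward: 13 /l/ transparent; word edge.
From /e/ at 12 leftward: 11 /ʊ/ → [+ATR]; 10 /p/ transparent; 9 /ɛ/ → [+ATR]; 8 /a/ → [+ATR]; 7 /p/ transparent; 6 /o/ is itself a trigger — this domain ends here.
[+ATR] positions on the surface: 1 3 4 5 6 8 9 11 12.

9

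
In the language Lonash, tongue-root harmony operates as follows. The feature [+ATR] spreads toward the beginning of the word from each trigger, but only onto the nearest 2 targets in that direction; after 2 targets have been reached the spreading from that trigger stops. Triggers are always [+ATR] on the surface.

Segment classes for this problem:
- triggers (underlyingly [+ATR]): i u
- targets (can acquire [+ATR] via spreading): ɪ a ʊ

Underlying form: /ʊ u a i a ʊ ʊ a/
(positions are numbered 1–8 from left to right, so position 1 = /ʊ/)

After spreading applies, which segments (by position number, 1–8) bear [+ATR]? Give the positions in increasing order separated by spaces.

1 2 3 4

From /u/ at 2 leftward: 1 /ʊ/ → [+ATR]; word edge.
From /i/ at 4 leftward: 3 /a/ → [+ATR]; 2 /u/ is itself a trigger — this domain ends here.
Targets with no active source: positions 5 6 7 8 stay [-ATR].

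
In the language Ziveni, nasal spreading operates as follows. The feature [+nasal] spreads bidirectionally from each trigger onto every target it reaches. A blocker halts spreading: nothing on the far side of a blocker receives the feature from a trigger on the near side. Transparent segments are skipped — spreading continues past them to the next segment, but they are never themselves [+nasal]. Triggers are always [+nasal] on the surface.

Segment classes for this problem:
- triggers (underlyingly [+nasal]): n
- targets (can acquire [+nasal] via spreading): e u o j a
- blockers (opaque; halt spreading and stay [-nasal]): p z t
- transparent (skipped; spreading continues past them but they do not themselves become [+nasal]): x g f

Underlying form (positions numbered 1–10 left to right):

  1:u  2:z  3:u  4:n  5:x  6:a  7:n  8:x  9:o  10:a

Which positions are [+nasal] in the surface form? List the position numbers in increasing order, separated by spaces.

From /n/ at 4 rightward: 5 /x/ transparent; 6 /a/ → [+nasal]; 7 /n/ is itself a trigger — this domain ends here.
From /n/ at 4 leftward: 3 /u/ → [+nasal]; 2 /z/ blocks.
From /n/ at 7 rightward: 8 /x/ transparent; 9 /o/ → [+nasal]; 10 /a/ → [+nasal]; word edge.
From /n/ at 7 leftward: 6 /a/ → [+nasal]; 5 /x/ transparent; 4 /n/ is itself a trigger — this domain ends here.
Target with no active source: position 1 stays [-nasal].

3 4 6 7 9 10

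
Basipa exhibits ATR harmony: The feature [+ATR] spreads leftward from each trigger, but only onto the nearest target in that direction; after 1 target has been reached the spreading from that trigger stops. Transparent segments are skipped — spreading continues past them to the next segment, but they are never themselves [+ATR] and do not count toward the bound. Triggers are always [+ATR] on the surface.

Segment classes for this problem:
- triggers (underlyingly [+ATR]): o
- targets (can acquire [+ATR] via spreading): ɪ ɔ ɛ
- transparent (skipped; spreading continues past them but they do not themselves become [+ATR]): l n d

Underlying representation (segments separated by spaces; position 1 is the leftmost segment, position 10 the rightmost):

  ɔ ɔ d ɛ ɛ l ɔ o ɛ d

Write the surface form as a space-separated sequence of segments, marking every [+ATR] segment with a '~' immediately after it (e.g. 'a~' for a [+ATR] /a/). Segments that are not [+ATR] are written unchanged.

ɔ ɔ d ɛ ɛ l ɔ~ o~ ɛ d

From /o/ at 8 leftward: 7 /ɔ/ → [+ATR]; bound reached.
Targets with no active source: positions 1 2 4 5 9 stay [-ATR].
[+ATR] positions on the surface: 7 8.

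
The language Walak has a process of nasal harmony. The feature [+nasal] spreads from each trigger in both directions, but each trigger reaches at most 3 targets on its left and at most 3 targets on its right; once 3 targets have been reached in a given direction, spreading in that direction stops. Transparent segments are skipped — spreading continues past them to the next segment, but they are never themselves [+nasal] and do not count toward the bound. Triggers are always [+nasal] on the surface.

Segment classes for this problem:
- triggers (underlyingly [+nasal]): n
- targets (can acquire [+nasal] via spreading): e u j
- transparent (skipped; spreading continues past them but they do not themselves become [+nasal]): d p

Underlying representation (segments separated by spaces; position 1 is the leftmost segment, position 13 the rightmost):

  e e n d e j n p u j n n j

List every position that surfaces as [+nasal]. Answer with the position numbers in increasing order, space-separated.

1 2 3 5 6 7 9 10 11 12 13

From /n/ at 3 rightward: 4 /d/ transparent; 5 /e/ → [+nasal]; 6 /j/ → [+nasal]; 7 /n/ is itself a trigger — this domain ends here.
From /n/ at 3 leftward: 2 /e/ → [+nasal]; 1 /e/ → [+nasal]; word edge.
From /n/ at 7 rightward: 8 /p/ transparent; 9 /u/ → [+nasal]; 10 /j/ → [+nasal]; 11 /n/ is itself a trigger — this domain ends here.
From /n/ at 7 leftward: 6 /j/ → [+nasal]; 5 /e/ → [+nasal]; 4 /d/ transparent; 3 /n/ is itself a trigger — this domain ends here.
From /n/ at 11 rightward: 12 /n/ is itself a trigger — this domain ends here.
From /n/ at 11 leftward: 10 /j/ → [+nasal]; 9 /u/ → [+nasal]; 8 /p/ transparent; 7 /n/ is itself a trigger — this domain ends here.
From /n/ at 12 rightward: 13 /j/ → [+nasal]; word edge.
From /n/ at 12 leftward: 11 /n/ is itself a trigger — this domain ends here.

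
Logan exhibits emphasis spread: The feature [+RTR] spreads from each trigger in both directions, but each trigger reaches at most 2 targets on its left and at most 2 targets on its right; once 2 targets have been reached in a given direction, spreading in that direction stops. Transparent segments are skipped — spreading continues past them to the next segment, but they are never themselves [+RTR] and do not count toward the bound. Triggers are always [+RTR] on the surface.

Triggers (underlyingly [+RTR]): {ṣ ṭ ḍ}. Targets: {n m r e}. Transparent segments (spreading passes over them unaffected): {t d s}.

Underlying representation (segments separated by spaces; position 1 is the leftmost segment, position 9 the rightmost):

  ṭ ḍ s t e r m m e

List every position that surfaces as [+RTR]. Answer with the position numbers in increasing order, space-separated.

From /ṭ/ at 1 rightward: 2 /ḍ/ is itself a trigger — this domain ends here.
From /ṭ/ at 1 leftward: word edge.
From /ḍ/ at 2 rightward: 3 /s/ transparent; 4 /t/ transparent; 5 /e/ → [+RTR]; 6 /r/ → [+RTR]; bound reached.
From /ḍ/ at 2 leftward: 1 /ṭ/ is itself a trigger — this domain ends here.
Targets with no active source: positions 7 8 9 stay [-emphatic].

1 2 5 6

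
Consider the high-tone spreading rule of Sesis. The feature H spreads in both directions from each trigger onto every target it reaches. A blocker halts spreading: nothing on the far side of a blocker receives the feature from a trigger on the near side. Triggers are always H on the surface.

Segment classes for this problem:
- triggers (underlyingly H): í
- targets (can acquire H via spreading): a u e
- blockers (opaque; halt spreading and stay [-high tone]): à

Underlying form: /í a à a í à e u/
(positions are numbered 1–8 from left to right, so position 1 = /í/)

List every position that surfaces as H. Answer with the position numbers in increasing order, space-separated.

1 2 4 5

From /í/ at 1 rightward: 2 /a/ → H; 3 /à/ blocks.
From /í/ at 1 leftward: word edge.
From /í/ at 5 rightward: 6 /à/ blocks.
From /í/ at 5 leftward: 4 /a/ → H; 3 /à/ blocks.
Targets with no active source: positions 7 8 stay [-high tone].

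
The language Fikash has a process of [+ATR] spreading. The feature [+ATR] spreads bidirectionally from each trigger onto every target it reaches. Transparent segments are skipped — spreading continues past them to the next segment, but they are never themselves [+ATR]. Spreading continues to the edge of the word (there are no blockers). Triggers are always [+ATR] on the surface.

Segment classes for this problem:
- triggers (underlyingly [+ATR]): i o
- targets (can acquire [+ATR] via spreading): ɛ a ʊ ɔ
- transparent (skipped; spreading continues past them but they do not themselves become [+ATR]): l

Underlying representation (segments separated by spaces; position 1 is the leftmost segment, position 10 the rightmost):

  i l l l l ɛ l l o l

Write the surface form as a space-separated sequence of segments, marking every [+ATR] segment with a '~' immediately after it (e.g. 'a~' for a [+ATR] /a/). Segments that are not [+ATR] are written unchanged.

From /i/ at 1 rightward: 2 /l/ transparent; 3 /l/ transparent; 4 /l/ transparent; 5 /l/ transparent; 6 /ɛ/ → [+ATR]; 7 /l/ transparent; 8 /l/ transparent; 9 /o/ is itself a trigger — this domain ends here.
From /i/ at 1 leftward: word edge.
From /o/ at 9 rightward: 10 /l/ transparent; word edge.
From /o/ at 9 leftward: 8 /l/ transparent; 7 /l/ transparent; 6 /ɛ/ → [+ATR]; 5 /l/ transparent; 4 /l/ transparent; 3 /l/ transparent; 2 /l/ transparent; 1 /i/ is itself a trigger — this domain ends here.
[+ATR] positions on the surface: 1 6 9.

i~ l l l l ɛ~ l l o~ l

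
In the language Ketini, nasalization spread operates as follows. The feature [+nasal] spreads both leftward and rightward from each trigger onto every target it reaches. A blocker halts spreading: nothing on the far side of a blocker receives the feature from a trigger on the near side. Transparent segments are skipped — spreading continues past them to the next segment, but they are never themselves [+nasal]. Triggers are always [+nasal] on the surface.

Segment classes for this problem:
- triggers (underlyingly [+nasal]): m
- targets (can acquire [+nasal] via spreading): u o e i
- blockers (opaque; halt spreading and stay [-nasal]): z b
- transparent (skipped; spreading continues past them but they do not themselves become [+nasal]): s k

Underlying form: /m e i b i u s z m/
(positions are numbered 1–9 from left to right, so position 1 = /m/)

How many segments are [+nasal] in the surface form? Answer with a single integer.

4

From /m/ at 1 rightward: 2 /e/ → [+nasal]; 3 /i/ → [+nasal]; 4 /b/ blocks.
From /m/ at 1 leftward: word edge.
From /m/ at 9 rightward: word edge.
From /m/ at 9 leftward: 8 /z/ blocks.
Targets with no active source: positions 5 6 stay [-nasal].
[+nasal] positions on the surface: 1 2 3 9.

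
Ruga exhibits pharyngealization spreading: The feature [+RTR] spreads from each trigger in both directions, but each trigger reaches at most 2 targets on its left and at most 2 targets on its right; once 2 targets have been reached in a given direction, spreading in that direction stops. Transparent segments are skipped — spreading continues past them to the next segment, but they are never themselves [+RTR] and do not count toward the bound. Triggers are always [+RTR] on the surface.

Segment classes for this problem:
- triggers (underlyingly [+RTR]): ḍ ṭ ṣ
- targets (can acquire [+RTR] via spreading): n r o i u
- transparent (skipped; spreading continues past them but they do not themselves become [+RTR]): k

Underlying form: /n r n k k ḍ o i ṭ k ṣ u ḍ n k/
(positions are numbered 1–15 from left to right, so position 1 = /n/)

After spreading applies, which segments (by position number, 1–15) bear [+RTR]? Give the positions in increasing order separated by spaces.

From /ḍ/ at 6 rightward: 7 /o/ → [+RTR]; 8 /i/ → [+RTR]; bound reached.
From /ḍ/ at 6 leftward: 5 /k/ transparent; 4 /k/ transparent; 3 /n/ → [+RTR]; 2 /r/ → [+RTR]; bound reached.
From /ṭ/ at 9 rightward: 10 /k/ transparent; 11 /ṣ/ is itself a trigger — this domain ends here.
From /ṭ/ at 9 leftward: 8 /i/ → [+RTR]; 7 /o/ → [+RTR]; bound reached.
From /ṣ/ at 11 rightward: 12 /u/ → [+RTR]; 13 /ḍ/ is itself a trigger — this domain ends here.
From /ṣ/ at 11 leftward: 10 /k/ transparent; 9 /ṭ/ is itself a trigger — this domain ends here.
From /ḍ/ at 13 rightward: 14 /n/ → [+RTR]; 15 /k/ transparent; word edge.
From /ḍ/ at 13 leftward: 12 /u/ → [+RTR]; 11 /ṣ/ is itself a trigger — this domain ends here.
Target with no active source: position 1 stays [-emphatic].

2 3 6 7 8 9 11 12 13 14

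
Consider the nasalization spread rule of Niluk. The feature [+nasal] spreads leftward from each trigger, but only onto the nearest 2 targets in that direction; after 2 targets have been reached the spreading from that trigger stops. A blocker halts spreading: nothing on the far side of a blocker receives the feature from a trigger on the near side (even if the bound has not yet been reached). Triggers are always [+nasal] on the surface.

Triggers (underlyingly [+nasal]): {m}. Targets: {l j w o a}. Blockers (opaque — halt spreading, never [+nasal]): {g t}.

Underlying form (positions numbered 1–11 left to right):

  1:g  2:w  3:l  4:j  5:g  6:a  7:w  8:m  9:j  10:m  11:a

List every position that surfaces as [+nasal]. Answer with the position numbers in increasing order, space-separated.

6 7 8 9 10

From /m/ at 8 leftward: 7 /w/ → [+nasal]; 6 /a/ → [+nasal]; bound reached.
From /m/ at 10 leftward: 9 /j/ → [+nasal]; 8 /m/ is itself a trigger — this domain ends here.
Targets with no active source: positions 2 3 4 11 stay [-nasal].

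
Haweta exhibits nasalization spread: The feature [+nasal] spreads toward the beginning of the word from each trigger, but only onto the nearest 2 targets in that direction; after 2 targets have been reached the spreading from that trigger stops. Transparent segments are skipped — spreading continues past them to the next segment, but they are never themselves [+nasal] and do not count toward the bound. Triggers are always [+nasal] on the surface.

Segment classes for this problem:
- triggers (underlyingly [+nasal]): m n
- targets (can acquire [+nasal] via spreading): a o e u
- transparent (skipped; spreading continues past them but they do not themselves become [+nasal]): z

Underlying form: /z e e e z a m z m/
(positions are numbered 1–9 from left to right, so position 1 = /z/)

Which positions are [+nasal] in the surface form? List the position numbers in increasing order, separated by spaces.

From /m/ at 7 leftward: 6 /a/ → [+nasal]; 5 /z/ transparent; 4 /e/ → [+nasal]; bound reached.
From /m/ at 9 leftward: 8 /z/ transparent; 7 /m/ is itself a trigger — this domain ends here.
Targets with no active source: positions 2 3 stay [-nasal].

4 6 7 9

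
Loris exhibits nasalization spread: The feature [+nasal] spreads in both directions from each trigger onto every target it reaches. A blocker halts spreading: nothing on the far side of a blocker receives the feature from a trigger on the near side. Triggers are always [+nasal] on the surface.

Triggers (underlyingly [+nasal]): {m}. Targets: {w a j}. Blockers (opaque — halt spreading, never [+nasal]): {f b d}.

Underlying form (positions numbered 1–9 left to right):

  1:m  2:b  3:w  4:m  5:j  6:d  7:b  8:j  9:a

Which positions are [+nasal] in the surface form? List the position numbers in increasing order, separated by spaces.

From /m/ at 1 rightward: 2 /b/ blocks.
From /m/ at 1 leftward: word edge.
From /m/ at 4 rightward: 5 /j/ → [+nasal]; 6 /d/ blocks.
From /m/ at 4 leftward: 3 /w/ → [+nasal]; 2 /b/ blocks.
Targets with no active source: positions 8 9 stay [-nasal].

1 3 4 5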